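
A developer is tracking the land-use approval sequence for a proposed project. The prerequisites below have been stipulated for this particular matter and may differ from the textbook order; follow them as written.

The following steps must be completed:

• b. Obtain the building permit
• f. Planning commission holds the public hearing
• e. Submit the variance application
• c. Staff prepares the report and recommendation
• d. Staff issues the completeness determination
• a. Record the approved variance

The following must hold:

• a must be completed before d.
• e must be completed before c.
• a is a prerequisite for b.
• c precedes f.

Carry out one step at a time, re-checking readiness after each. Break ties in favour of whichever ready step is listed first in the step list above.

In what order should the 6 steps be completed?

Nothing is required for e and a. e is listed earlier → e first.
Now c and a have their prerequisites met. c is listed earlier, so c next.
f now also ready, so the ready set is {f, a}; f is listed earlier → f.
That leaves a as the only ready step → a.
Now b and d have their prerequisites met. b is listed earlier, so b next.
d needed a, now all done → d.

e c f a b d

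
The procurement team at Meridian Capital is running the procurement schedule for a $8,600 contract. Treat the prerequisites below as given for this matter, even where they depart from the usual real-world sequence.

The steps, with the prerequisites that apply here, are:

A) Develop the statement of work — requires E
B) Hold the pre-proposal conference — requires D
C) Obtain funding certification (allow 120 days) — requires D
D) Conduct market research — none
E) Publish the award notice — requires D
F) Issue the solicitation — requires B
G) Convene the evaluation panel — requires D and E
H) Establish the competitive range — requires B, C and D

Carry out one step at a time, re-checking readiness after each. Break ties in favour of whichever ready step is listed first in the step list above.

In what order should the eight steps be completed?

D, B, C, E, A, F, G, H

D is the only step with nothing outstanding, so it goes first.
B, C and E are all available; B is listed earlier → B.
Now C, E and F have their prerequisites met. C is listed earlier, so C next.
H now also ready, so the ready set is {E, F, H}; E is listed earlier → E.
A and G now also ready, so the ready set is {A, F, G, H}; A is listed earlier → A.
F, G and H are all available; F is listed earlier → F.
Ready: G and H. G is listed earlier → G.
H needed B, C and D, now all done → H.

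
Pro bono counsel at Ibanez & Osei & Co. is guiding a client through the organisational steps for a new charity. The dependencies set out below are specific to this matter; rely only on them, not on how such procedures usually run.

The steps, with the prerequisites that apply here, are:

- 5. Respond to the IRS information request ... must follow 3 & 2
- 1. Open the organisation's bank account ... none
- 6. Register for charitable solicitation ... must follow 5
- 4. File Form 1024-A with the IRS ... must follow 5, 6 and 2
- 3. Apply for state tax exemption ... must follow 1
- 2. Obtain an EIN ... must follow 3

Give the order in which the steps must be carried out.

1 has no prerequisites → 1 first.
3 needed 1, now all done → 3.
That leaves 2 as the only ready step → 2.
That leaves 5 as the only ready step → 5.
That leaves 6 as the only ready step → 6.
4 needed 5, 6 and 2, now all done → 4.

1 → 3 → 2 → 5 → 6 → 4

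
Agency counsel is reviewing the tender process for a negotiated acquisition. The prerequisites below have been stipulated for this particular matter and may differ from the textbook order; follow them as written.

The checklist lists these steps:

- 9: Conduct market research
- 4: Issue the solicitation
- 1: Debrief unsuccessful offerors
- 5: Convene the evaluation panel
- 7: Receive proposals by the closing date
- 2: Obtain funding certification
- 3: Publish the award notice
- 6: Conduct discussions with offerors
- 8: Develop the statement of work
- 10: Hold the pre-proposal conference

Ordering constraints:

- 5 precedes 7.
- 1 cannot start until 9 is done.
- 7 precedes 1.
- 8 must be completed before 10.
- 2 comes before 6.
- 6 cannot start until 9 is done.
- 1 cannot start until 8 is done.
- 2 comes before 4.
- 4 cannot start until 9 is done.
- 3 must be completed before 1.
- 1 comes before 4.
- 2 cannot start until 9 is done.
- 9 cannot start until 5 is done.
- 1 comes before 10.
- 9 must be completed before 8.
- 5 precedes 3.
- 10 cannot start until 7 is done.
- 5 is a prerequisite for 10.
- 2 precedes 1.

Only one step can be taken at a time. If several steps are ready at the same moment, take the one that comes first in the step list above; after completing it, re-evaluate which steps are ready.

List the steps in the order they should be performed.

Only 5 has no prerequisites, so it is first.
Ready: 9, 7 and 3. 9 is listed earlier → 9.
Now 7, 2, 3 and 8 have their prerequisites met. 7 is listed earlier, so 7 next.
Ready: 2, 3 and 8. 2 is listed earlier → 2.
Ready: 3, 6 and 8. 3 is listed earlier → 3.
6 and 8 are both available; 6 is listed earlier → 6.
8 needed 9, now all done → 8.
Next only 1 has its prerequisites met → 1.
4 and 10 are both available; 4 is listed earlier → 4.
10 needed 1, 5, 7 and 8, now all done → 10.

5 → 9 → 7 → 2 → 3 → 6 → 8 → 1 → 4 → 10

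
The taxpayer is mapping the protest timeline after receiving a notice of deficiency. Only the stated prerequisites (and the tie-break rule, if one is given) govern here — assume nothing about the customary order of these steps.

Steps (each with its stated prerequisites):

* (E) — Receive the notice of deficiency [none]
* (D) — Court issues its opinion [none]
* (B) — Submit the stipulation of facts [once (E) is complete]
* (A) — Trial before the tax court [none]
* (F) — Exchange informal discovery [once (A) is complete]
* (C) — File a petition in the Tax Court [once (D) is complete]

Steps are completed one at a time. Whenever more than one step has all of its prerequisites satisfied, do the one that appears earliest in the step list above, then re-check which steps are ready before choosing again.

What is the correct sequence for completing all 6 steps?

(E), (D), (B), (A), (F), (C)

Nothing is required for (E), (D) and (A). (E) is listed earlier → (E) first.
Ready: (D), (B) and (A). (D) is listed earlier → (D).
(C) now also ready, so the ready set is {(B), (A), (C)}; (B) is listed earlier → (B).
(A) and (C) are both available; (A) is listed earlier → (A).
(F) now also ready, so the ready set is {(F), (C)}; (F) is listed earlier → (F).
Next only (C) has its prerequisites met → (C).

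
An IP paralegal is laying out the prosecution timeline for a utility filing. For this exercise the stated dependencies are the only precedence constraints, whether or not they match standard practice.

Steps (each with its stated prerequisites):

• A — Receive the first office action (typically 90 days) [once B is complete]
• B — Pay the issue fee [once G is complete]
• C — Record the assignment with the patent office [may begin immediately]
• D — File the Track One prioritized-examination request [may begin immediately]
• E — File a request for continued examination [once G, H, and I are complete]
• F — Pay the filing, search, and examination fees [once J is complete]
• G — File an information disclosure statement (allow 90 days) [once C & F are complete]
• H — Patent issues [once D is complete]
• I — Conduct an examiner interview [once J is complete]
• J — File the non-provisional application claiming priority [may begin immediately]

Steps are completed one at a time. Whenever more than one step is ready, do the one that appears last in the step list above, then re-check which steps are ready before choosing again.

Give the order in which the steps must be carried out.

J → I → F → D → H → C → G → E → B → A

J, D and C have no prerequisites; J is listed later, so J is first.
I, F, D and C are all available; I is listed later → I.
F, D and C are all available; F is listed later → F.
D and C are both available; D is listed later → D.
Ready: H and C. H is listed later → H.
C is the only step now ready → C.
G needed F and C, now all done → G.
E and B are both available; E is listed later → E.
Next only B has its prerequisites met → B.
A is the only step now ready → A.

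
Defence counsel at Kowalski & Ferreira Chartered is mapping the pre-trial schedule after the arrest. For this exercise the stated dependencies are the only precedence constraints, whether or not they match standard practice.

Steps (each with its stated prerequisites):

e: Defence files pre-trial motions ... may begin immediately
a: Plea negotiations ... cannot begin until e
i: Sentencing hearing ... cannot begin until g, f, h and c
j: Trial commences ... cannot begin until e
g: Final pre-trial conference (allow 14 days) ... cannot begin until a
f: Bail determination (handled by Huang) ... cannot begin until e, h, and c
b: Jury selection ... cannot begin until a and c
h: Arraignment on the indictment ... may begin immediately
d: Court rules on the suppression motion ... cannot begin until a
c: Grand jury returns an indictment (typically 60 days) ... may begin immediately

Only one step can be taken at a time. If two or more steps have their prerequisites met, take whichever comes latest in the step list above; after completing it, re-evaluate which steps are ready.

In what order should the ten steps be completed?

c, h and e have no prerequisites; c is listed later, so c is first.
Ready: h and e. h is listed later → h.
That leaves e as the only ready step → e.
Now f, j and a have their prerequisites met. f is listed later, so f next.
Ready: j and a. j is listed later → j.
a needed e, now all done → a.
Ready: d, b and g. d is listed later → d.
Now b and g have their prerequisites met. b is listed later, so b next.
g needed a, now all done → g.
That leaves i as the only ready step → i.

c h e f j a d b g i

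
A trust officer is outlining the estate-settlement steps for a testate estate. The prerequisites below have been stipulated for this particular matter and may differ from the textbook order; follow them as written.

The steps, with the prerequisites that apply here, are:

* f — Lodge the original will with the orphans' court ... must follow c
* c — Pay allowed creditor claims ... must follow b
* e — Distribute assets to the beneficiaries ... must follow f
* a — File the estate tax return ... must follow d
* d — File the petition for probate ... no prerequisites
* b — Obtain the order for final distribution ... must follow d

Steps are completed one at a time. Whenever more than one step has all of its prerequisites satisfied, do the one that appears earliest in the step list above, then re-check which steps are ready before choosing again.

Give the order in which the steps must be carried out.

d a b c f e

d is the only step with nothing outstanding, so it goes first.
a and b are both available; a is listed earlier → a.
Next only b has its prerequisites met → b.
Next only c has its prerequisites met → c.
f needed c, now all done → f.
e needed f, now all done → e.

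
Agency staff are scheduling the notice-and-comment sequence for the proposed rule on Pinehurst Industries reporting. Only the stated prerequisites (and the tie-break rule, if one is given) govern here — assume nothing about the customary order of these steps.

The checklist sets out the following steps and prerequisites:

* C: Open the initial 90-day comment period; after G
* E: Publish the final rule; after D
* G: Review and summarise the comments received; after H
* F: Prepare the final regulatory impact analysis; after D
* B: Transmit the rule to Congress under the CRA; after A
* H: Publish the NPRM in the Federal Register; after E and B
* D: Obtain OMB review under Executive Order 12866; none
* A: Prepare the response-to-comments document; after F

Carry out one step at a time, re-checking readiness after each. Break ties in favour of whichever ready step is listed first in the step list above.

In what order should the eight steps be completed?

D, E, F, A, B, H, G, C

D is the only step with nothing outstanding, so it goes first.
Now E and F have their prerequisites met. E is listed earlier, so E next.
F needed D, now all done → F.
Next only A has its prerequisites met → A.
B needed A, now all done → B.
That leaves H as the only ready step → H.
G needed H, now all done → G.
C needed G, now all done → C.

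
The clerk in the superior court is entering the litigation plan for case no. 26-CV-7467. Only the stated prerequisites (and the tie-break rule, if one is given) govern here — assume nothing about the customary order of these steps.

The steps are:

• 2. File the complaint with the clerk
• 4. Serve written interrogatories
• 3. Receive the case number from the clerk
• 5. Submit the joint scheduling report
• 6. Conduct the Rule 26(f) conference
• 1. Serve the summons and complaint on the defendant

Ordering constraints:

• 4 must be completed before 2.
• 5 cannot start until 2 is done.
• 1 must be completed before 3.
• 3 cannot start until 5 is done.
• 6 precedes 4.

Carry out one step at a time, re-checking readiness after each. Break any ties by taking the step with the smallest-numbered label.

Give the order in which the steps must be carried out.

1, 6, 4, 2, 5, 3

Nothing is required for 1 and 6. 1 has the earlier label → 1 first.
That leaves 6 as the only ready step → 6.
4 is the only step now ready → 4.
2 needed 4, now all done → 2.
5 needed 2, now all done → 5.
That leaves 3 as the only ready step → 3.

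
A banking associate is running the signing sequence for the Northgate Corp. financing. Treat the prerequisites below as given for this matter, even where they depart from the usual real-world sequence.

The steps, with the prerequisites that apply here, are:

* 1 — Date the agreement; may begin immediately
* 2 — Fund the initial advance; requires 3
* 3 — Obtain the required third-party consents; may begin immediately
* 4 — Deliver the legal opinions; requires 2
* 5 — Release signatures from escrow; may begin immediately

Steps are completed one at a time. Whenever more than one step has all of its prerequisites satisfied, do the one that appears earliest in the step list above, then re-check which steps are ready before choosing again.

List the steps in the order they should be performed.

1 → 3 → 2 → 4 → 5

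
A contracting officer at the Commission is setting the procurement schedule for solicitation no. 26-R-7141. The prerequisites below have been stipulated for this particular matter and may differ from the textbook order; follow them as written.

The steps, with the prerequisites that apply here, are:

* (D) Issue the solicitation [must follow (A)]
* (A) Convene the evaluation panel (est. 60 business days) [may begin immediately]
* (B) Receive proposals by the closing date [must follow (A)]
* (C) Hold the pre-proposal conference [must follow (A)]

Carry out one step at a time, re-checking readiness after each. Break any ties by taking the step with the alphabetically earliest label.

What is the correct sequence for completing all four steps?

(A) → (B) → (C) → (D)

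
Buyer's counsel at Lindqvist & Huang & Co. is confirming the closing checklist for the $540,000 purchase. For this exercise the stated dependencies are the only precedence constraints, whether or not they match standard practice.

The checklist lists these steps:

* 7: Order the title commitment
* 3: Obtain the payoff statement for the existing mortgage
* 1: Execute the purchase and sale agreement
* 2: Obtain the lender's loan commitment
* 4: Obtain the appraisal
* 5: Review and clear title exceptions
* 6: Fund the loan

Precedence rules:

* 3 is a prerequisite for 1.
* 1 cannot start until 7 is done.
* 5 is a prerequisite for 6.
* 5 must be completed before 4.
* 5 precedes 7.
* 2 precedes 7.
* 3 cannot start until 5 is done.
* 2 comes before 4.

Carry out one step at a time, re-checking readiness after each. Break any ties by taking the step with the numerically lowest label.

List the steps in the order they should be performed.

2 → 5 → 3 → 4 → 6 → 7 → 1

2 and 5 have no prerequisites; 2 has the earlier label, so 2 is first.
That leaves 5 as the only ready step → 5.
Now 3, 4, 6 and 7 have their prerequisites met. 3 has the earlier label, so 3 next.
4, 6 and 7 are all available; 4 has the earlier label → 4.
Now 6 and 7 have their prerequisites met. 6 has the earlier label, so 6 next.
7 is the only step now ready → 7.
1 is the only step now ready → 1.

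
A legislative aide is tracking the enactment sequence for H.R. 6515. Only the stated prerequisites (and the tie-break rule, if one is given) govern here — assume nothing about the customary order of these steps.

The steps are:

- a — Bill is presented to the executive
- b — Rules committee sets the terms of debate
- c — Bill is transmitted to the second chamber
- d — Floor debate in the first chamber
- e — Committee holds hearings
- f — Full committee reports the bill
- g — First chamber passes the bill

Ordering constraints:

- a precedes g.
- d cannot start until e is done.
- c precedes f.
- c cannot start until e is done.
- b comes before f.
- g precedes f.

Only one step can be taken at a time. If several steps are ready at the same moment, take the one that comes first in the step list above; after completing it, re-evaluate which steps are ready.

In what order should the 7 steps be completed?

a, b, e, c, d, g, f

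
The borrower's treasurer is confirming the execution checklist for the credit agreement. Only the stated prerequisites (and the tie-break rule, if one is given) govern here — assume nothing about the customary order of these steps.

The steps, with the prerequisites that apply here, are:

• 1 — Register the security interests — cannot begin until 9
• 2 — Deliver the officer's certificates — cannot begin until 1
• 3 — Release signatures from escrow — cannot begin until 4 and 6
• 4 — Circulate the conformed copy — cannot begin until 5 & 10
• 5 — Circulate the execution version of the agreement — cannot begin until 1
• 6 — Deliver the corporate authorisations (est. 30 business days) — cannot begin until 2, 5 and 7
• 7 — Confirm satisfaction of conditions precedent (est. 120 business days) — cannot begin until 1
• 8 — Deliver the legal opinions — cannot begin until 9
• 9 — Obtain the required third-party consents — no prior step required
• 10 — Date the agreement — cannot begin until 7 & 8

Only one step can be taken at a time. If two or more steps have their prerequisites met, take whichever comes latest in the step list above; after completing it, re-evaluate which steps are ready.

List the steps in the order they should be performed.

9 8 1 7 10 5 4 2 6 3

9 is the only step with nothing outstanding, so it goes first.
8 and 1 are both available; 8 is listed later → 8.
1 is the only step now ready → 1.
Now 7, 5 and 2 have their prerequisites met. 7 is listed later, so 7 next.
Now 10, 5 and 2 have their prerequisites met. 10 is listed later, so 10 next.
Ready: 5 and 2. 5 is listed later → 5.
4 and 2 are both available; 4 is listed later → 4.
2 needed 1, now all done → 2.
That leaves 6 as the only ready step → 6.
3 needed 6 and 4, now all done → 3.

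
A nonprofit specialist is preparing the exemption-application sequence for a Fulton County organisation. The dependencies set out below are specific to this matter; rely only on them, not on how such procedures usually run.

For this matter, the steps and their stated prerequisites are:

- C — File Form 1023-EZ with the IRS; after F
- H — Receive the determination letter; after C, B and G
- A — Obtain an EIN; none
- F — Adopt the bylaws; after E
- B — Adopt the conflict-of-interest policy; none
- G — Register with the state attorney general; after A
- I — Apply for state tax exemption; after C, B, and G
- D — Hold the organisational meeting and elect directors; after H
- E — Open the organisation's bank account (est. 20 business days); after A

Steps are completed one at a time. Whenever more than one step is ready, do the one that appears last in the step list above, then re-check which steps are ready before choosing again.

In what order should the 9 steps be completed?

B A E G F C I H D

B and A have no prerequisites; B is listed later, so B is first.
A is the only step now ready → A.
Now E and G have their prerequisites met. E is listed later, so E next.
F now also ready, so the ready set is {G, F}; G is listed later → G.
F is the only step now ready → F.
C needed F, now all done → C.
Now I and H have their prerequisites met. I is listed later, so I next.
That leaves H as the only ready step → H.
D needed H, now all done → D.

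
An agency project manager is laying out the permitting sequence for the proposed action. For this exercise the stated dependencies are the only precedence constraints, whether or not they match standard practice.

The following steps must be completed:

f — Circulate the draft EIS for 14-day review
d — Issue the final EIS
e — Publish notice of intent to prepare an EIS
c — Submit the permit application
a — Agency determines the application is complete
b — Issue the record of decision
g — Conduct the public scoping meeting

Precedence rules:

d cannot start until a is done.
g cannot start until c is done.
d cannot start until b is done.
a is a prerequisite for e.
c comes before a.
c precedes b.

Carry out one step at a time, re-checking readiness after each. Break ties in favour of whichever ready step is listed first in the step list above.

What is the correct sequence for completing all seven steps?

f → c → a → e → b → d → g

f and c have no prerequisites; f is listed earlier, so f is first.
That leaves c as the only ready step → c.
Now a, b and g have their prerequisites met. a is listed earlier, so a next.
e now also ready, so the ready set is {e, b, g}; e is listed earlier → e.
Now b and g have their prerequisites met. b is listed earlier, so b next.
d now also ready, so the ready set is {d, g}; d is listed earlier → d.
g is the only step now ready → g.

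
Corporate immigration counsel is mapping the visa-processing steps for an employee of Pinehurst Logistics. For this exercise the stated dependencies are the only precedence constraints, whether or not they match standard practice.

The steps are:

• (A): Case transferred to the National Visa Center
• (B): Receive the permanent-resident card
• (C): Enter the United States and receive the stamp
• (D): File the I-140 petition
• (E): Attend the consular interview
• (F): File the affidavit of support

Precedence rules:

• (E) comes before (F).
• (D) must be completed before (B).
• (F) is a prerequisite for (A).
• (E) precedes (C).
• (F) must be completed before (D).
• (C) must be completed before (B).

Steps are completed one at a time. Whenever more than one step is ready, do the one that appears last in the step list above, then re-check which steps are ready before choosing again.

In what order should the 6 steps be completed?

(E), (F), (D), (C), (B), (A)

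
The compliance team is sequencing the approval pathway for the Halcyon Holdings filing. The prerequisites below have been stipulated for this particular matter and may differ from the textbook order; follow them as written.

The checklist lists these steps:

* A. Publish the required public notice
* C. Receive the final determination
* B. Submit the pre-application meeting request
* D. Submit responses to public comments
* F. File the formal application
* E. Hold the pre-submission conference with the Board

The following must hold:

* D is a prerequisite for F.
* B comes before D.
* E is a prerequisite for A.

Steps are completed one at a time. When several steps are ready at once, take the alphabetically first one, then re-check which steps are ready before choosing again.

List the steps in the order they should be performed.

B → C → D → E → A → F

Nothing is required for B, C and E. B has the earlier label → B first.
Ready: C, D and E. C has the earlier label → C.
D and E are both available; D has the earlier label → D.
Ready: E and F. E has the earlier label → E.
A now also ready, so the ready set is {A, F}; A has the earlier label → A.
Next only F has its prerequisites met → F.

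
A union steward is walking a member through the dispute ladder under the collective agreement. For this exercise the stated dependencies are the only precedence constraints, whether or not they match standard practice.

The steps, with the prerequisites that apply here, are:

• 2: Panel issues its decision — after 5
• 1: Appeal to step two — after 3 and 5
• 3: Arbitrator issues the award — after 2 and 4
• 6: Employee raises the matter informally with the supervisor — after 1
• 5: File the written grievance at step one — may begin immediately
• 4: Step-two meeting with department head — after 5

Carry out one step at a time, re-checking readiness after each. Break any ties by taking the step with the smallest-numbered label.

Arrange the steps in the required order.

5, 2, 4, 3, 1, 6

5 is the only step with nothing outstanding, so it goes first.
2 and 4 are both available; 2 has the earlier label → 2.
Next only 4 has its prerequisites met → 4.
3 needed 2 and 4, now all done → 3.
Next only 1 has its prerequisites met → 1.
6 needed 1, now all done → 6.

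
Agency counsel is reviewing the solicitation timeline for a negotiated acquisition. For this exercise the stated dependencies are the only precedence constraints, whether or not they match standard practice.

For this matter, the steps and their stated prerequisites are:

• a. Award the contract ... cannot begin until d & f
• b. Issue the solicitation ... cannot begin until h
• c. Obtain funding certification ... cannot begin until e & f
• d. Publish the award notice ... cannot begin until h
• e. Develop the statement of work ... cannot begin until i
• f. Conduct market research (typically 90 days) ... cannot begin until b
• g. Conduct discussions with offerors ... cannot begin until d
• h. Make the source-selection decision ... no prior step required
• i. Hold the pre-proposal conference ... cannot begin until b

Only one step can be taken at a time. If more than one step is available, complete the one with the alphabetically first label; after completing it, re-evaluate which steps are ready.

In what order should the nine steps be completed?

h b d f a g i e c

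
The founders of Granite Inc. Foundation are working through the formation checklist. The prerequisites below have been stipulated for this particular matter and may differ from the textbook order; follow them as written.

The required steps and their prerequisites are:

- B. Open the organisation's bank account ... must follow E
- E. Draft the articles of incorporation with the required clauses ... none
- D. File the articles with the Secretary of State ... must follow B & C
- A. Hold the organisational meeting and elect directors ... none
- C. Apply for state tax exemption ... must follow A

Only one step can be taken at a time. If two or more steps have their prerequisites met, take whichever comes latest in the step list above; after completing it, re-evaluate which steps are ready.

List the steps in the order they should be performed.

A, C, E, B, D

A and E have no prerequisites; A is listed later, so A is first.
Ready: C and E. C is listed later → C.
That leaves E as the only ready step → E.
That leaves B as the only ready step → B.
That leaves D as the only ready step → D.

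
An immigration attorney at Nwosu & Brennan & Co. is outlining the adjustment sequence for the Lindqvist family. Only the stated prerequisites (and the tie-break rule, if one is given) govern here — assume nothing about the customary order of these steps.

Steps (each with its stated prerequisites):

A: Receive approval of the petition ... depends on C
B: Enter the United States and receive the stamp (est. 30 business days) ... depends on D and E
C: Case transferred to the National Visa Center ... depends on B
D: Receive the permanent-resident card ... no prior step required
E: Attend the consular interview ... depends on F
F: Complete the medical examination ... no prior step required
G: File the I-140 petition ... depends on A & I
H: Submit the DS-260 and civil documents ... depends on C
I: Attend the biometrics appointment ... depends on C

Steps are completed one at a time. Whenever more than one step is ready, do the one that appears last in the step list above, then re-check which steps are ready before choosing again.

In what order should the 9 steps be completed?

F E D B C I H A G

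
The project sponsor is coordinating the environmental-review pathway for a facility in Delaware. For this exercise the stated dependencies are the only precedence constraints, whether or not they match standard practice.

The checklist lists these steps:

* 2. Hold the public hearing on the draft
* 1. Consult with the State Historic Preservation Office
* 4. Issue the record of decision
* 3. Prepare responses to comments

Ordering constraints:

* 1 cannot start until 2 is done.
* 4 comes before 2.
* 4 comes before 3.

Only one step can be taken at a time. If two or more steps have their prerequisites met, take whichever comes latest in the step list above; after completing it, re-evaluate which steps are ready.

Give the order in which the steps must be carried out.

Only 4 has no prerequisites, so it is first.
3 and 2 are both available; 3 is listed later → 3.
Next only 2 has its prerequisites met → 2.
1 needed 2, now all done → 1.

4, 3, 2, 1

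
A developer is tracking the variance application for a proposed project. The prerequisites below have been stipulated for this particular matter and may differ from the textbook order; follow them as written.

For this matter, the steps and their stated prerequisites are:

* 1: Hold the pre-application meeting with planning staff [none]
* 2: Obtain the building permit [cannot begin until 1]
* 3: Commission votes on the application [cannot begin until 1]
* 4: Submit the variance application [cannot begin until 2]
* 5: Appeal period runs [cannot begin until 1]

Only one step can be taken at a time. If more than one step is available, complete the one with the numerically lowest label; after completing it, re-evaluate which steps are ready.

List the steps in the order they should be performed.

1, 2, 3, 4, 5

1 has no prerequisites → 1 first.
Ready: 2, 3 and 5. 2 has the earlier label → 2.
4 now also ready, so the ready set is {3, 4, 5}; 3 has the earlier label → 3.
Ready: 4 and 5. 4 has the earlier label → 4.
5 needed 1, now all done → 5.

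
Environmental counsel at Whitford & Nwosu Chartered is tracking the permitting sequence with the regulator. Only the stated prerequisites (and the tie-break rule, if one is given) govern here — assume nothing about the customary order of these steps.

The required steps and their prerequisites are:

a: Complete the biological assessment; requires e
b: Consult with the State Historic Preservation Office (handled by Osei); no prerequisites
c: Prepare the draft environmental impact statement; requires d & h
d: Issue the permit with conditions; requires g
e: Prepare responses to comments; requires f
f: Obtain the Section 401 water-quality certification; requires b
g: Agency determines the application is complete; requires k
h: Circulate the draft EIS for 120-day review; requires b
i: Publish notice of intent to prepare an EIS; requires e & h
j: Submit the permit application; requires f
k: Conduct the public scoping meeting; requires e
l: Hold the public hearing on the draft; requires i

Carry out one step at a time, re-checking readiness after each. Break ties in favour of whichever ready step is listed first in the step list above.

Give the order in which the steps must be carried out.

b f e a h i j k g d c l

b is the only step with nothing outstanding, so it goes first.
f and h are both available; f is listed earlier → f.
Ready: e, h and j. e is listed earlier → e.
a and k now also ready, so the ready set is {a, h, j, k}; a is listed earlier → a.
Now h, j and k have their prerequisites met. h is listed earlier, so h next.
i now also ready, so the ready set is {i, j, k}; i is listed earlier → i.
Ready: j, k and l. j is listed earlier → j.
k and l are both available; k is listed earlier → k.
g and l are both available; g is listed earlier → g.
Ready: d and l. d is listed earlier → d.
Ready: c and l. c is listed earlier → c.
That leaves l as the only ready step → l.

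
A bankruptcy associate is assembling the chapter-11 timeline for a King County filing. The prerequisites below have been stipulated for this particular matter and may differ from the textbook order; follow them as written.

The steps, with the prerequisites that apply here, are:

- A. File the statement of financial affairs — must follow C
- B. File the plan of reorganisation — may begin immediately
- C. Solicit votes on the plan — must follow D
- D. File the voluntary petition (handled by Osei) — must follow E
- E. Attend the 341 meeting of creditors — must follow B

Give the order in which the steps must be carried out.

B, E, D, C, A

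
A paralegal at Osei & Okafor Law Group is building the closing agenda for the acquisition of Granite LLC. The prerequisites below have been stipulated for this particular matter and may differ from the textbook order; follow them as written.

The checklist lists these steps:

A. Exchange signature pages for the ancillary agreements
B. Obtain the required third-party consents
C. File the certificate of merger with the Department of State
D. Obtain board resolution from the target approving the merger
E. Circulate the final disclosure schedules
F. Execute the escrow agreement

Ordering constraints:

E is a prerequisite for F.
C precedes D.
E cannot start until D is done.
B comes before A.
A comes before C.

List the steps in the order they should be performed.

B → A → C → D → E → F

B has no prerequisites → B first.
A needed B, now all done → A.
C needed A, now all done → C.
D needed C, now all done → D.
E needed D, now all done → E.
Next only F has its prerequisites met → F.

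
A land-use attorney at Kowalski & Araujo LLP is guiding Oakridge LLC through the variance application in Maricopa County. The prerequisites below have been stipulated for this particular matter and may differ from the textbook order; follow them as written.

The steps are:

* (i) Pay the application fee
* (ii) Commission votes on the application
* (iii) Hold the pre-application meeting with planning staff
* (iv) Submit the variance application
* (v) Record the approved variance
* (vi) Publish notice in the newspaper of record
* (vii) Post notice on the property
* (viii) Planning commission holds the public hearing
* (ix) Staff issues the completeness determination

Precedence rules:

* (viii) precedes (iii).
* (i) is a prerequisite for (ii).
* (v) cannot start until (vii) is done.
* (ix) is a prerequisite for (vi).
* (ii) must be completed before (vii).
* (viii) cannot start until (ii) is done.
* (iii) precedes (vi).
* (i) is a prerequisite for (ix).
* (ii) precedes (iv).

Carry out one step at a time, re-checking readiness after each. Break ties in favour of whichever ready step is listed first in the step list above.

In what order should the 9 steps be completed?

(i) is the only step with nothing outstanding, so it goes first.
Now (ii) and (ix) have their prerequisites met. (ii) is listed earlier, so (ii) next.
(iv), (vii), (viii) and (ix) are all available; (iv) is listed earlier → (iv).
Ready: (vii), (viii) and (ix). (vii) is listed earlier → (vii).
(v), (viii) and (ix) are all available; (v) is listed earlier → (v).
Now (viii) and (ix) have their prerequisites met. (viii) is listed earlier, so (viii) next.
(iii) and (ix) are both available; (iii) is listed earlier → (iii).
(ix) is the only step now ready → (ix).
(vi) needed (iii) and (ix), now all done → (vi).

(i) (ii) (iv) (vii) (v) (viii) (iii) (ix) (vi)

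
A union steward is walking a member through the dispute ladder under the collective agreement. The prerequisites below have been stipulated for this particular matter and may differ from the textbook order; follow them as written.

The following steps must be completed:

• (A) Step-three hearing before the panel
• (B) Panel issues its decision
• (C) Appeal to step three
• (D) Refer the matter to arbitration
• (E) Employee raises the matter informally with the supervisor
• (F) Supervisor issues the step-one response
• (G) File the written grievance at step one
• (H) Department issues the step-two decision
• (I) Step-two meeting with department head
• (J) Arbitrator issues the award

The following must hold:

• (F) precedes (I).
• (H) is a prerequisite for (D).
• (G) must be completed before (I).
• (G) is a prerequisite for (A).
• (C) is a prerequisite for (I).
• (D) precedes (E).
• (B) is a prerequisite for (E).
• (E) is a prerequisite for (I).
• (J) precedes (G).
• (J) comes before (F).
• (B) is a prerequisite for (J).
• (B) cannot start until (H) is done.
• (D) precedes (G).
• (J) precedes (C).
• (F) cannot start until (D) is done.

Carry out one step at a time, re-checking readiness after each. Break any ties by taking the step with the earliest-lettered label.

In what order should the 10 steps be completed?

(H) → (B) → (D) → (E) → (J) → (C) → (F) → (G) → (A) → (I)

(H) has no prerequisites → (H) first.
(B) and (D) are both available; (B) has the earlier label → (B).
(J) now also ready, so the ready set is {(D), (J)}; (D) has the earlier label → (D).
(E) now also ready, so the ready set is {(E), (J)}; (E) has the earlier label → (E).
Next only (J) has its prerequisites met → (J).
(C), (F) and (G) are all available; (C) has the earlier label → (C).
Ready: (F) and (G). (F) has the earlier label → (F).
(G) needed (D) and (J), now all done → (G).
Ready: (A) and (I). (A) has the earlier label → (A).
Next only (I) has its prerequisites met → (I).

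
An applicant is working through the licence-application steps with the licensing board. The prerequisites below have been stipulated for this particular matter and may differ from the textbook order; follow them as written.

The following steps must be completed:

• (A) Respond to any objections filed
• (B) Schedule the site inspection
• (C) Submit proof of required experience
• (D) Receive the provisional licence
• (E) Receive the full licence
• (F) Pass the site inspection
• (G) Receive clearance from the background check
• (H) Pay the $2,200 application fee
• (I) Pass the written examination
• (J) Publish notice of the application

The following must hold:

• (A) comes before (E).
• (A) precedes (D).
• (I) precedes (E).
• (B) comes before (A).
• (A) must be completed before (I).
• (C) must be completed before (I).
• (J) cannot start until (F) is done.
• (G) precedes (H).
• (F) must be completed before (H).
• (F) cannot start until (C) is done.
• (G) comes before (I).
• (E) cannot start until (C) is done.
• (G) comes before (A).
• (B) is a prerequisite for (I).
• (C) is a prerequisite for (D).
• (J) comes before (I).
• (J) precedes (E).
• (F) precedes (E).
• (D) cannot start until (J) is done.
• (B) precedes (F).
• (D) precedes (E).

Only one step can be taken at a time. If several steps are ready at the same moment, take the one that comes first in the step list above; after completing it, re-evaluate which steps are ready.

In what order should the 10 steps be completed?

Nothing is required for (B), (C) and (G). (B) is listed earlier → (B) first.
(C) and (G) are both available; (C) is listed earlier → (C).
(F) now also ready, so the ready set is {(F), (G)}; (F) is listed earlier → (F).
Ready: (G) and (J). (G) is listed earlier → (G).
(A), (H) and (J) are all available; (A) is listed earlier → (A).
(H) and (J) are both available; (H) is listed earlier → (H).
Next only (J) has its prerequisites met → (J).
(D) and (I) are both available; (D) is listed earlier → (D).
That leaves (I) as the only ready step → (I).
Next only (E) has its prerequisites met → (E).

(B) → (C) → (F) → (G) → (A) → (H) → (J) → (D) → (I) → (E)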